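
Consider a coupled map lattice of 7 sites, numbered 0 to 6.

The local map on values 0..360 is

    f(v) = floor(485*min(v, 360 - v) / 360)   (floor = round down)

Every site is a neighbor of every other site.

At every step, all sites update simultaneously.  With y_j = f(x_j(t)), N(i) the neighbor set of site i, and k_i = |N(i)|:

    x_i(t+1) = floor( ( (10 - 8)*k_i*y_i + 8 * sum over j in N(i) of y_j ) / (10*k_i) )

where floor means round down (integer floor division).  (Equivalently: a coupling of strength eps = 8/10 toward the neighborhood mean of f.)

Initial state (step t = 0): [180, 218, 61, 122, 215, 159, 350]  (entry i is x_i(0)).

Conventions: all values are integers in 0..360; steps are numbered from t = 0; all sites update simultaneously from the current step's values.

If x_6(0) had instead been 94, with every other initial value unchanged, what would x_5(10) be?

Answer: x_5(10) = 242
Key observation: This trace re-runs the system from the modified initial state.

Derivation:
t=0: [180, 218, 61, 122, 215, 159, 94]
t=1: [178, 174, 167, 172, 174, 176, 170]
t=2: [233, 232, 232, 232, 232, 232, 232]
t=3: [171, 171, 171, 171, 171, 171, 171]
t=4: [230, 230, 230, 230, 230, 230, 230]
t=5: [175, 175, 175, 175, 175, 175, 175]
t=6: [235, 235, 235, 235, 235, 235, 235]
t=7: [168, 168, 168, 168, 168, 168, 168]
t=8: [226, 226, 226, 226, 226, 226, 226]
t=9: [180, 180, 180, 180, 180, 180, 180]
t=10: [242, 242, 242, 242, 242, 242, 242]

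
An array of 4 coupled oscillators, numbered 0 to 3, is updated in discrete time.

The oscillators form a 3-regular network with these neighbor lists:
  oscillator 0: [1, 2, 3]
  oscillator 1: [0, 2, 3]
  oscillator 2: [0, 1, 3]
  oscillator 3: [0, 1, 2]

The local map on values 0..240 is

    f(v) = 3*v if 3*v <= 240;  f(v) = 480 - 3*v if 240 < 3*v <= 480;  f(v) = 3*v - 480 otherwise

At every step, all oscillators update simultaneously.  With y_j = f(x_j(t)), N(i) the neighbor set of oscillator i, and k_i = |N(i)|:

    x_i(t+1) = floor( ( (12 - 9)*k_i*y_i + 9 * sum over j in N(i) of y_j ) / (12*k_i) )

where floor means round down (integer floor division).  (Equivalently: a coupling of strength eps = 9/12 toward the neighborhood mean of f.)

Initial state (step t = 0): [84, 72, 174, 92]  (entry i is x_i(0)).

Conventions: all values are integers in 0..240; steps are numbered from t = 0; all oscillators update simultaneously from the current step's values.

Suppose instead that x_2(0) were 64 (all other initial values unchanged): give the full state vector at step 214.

Simulating step by step:
t=0: [84, 72, 64, 92]
t=1: [210, 210, 210, 210]
t=2: [150, 150, 150, 150]
t=3: [30, 30, 30, 30]
t=4: [90, 90, 90, 90]
t=5: [210, 210, 210, 210]

Answer: [150, 150, 150, 150]
Key observation: The state at step 1, [210, 210, 210, 210], reappears at step 5: the system is in a cycle of period 4 from step 1 on.  Therefore the state at step 214 equals the state at step 1 + ((214 - 1) mod 4) = 2, which is [150, 150, 150, 150].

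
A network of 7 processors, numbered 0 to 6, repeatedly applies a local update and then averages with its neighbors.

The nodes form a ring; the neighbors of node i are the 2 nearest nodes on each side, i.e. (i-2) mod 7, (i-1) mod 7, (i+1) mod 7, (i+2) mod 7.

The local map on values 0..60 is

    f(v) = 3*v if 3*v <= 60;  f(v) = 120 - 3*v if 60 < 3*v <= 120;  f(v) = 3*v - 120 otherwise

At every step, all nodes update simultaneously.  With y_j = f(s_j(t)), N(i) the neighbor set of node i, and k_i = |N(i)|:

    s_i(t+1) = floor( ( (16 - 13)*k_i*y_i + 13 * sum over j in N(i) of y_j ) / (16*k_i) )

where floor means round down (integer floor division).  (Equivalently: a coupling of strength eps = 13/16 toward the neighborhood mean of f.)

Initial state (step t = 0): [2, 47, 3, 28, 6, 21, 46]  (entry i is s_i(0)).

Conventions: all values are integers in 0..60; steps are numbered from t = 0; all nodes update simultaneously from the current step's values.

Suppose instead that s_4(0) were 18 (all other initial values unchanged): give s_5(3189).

Answer: s_5(3189) = 36
Key observation: The state at step 8, [12, 12, 12, 12, 12, 12, 12], reappears at step 10: the system is in a cycle of period 2 from step 8 on.  Therefore the state at step 3189 equals the state at step 8 + ((3189 - 8) mod 2) = 9, which is [36, 36, 36, 36, 36, 36, 36].

Derivation:
t=0: [2, 47, 3, 28, 18, 21, 46]
t=1: [22, 17, 25, 35, 34, 33, 31]
t=2: [39, 38, 36, 30, 25, 27, 34]
t=3: [15, 13, 19, 26, 28, 26, 22]
t=4: [47, 47, 43, 43, 46, 43, 43]
t=5: [13, 13, 15, 13, 10, 13, 15]
t=6: [41, 41, 38, 38, 39, 38, 38]
t=7: [4, 4, 4, 4, 5, 4, 4]
t=8: [12, 12, 12, 12, 12, 12, 12]
t=9: [36, 36, 36, 36, 36, 36, 36]
t=10: [12, 12, 12, 12, 12, 12, 12]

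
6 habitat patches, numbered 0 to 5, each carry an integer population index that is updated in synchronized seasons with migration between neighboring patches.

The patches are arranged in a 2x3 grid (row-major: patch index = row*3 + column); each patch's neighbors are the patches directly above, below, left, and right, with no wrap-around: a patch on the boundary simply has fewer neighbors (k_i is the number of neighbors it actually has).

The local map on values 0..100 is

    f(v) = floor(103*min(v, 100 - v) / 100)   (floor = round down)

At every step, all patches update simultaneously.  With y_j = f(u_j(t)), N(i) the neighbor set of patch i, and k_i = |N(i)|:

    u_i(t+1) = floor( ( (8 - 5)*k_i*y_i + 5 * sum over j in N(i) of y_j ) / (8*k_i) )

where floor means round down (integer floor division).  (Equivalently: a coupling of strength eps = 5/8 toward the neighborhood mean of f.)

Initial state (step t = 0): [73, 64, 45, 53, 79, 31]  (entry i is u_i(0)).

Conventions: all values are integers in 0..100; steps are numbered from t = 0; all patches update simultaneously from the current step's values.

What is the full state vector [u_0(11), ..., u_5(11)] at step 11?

Simulating step by step:
t=0: [73, 64, 45, 53, 79, 31]
t=1: [36, 33, 38, 33, 32, 32]
t=2: [34, 34, 34, 33, 32, 34]
t=3: [34, 34, 35, 33, 33, 34]
t=4: [34, 34, 35, 33, 33, 34]
t=5: [34, 34, 35, 33, 33, 34]
t=6: [34, 34, 35, 33, 33, 34]
t=7: [34, 34, 35, 33, 33, 34]
t=8: [34, 34, 35, 33, 33, 34]
t=9: [34, 34, 35, 33, 33, 34]
t=10: [34, 34, 35, 33, 33, 34]
t=11: [34, 34, 35, 33, 33, 34]

Answer: [34, 34, 35, 33, 33, 34]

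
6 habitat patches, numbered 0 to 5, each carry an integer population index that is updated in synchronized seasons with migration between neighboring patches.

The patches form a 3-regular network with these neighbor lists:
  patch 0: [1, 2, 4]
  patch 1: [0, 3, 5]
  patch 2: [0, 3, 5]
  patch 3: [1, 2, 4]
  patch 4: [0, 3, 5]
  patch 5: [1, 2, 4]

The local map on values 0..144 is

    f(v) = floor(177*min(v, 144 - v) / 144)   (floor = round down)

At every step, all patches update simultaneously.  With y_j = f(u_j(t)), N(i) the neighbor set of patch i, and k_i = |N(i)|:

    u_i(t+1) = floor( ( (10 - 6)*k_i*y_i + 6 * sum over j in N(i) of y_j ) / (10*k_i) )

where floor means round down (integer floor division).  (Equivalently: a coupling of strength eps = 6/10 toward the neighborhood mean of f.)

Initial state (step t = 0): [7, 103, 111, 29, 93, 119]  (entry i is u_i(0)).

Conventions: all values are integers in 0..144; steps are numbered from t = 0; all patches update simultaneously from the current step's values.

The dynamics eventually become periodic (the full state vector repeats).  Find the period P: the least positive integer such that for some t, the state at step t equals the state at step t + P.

Answer: 4
Key observation: The state at step 12, [86, 86, 86, 86, 86, 86], reappears at step 16 — and no state repeats earlier — so the cycle the system enters has period 4.

Derivation:
t=0: [7, 103, 111, 29, 93, 119]
t=1: [33, 34, 30, 44, 39, 42]
t=2: [40, 45, 43, 46, 47, 45]
t=3: [52, 54, 52, 55, 54, 54]
t=4: [64, 65, 64, 65, 65, 65]
t=5: [78, 78, 78, 78, 78, 78]
t=6: [81, 81, 81, 81, 81, 81]
t=7: [77, 77, 77, 77, 77, 77]
t=8: [82, 82, 82, 82, 82, 82]
t=9: [76, 76, 76, 76, 76, 76]
t=10: [83, 83, 83, 83, 83, 83]
t=11: [74, 74, 74, 74, 74, 74]
t=12: [86, 86, 86, 86, 86, 86]
t=13: [71, 71, 71, 71, 71, 71]
t=14: [87, 87, 87, 87, 87, 87]
t=15: [70, 70, 70, 70, 70, 70]
t=16: [86, 86, 86, 86, 86, 86]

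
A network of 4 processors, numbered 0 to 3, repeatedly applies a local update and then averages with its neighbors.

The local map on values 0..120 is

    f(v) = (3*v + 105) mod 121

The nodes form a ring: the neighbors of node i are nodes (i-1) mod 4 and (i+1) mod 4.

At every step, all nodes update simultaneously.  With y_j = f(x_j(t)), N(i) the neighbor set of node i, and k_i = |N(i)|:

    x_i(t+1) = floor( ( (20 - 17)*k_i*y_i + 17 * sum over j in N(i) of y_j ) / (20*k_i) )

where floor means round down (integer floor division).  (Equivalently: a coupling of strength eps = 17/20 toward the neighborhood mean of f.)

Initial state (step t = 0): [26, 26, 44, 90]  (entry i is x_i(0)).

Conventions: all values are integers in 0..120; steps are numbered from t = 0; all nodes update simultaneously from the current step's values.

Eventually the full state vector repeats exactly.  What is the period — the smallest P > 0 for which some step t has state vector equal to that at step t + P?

Answer: 5
Key observation: The state at step 28, [18, 18, 18, 18], reappears at step 33 — and no state repeats earlier — so the cycle the system enters has period 5.

Derivation:
t=0: [26, 26, 44, 90]
t=1: [40, 84, 48, 77]
t=2: [104, 64, 89, 61]
t=3: [51, 35, 44, 33]
t=4: [75, 69, 90, 68]
t=5: [71, 53, 60, 52]
t=6: [28, 53, 23, 53]
t=7: [28, 54, 26, 54]
t=8: [31, 59, 30, 59]
t=9: [45, 70, 45, 70]
t=10: [79, 112, 79, 112]
t=11: [81, 96, 81, 96]
t=12: [41, 94, 41, 94]
t=13: [36, 94, 36, 94]
t=14: [34, 81, 34, 81]
t=15: [103, 89, 103, 89]
t=16: [15, 44, 15, 44]
t=17: [102, 42, 102, 42]
t=18: [100, 57, 100, 57]
t=19: [35, 40, 35, 40]
t=20: [101, 91, 101, 91]
t=21: [19, 40, 19, 40]
t=22: [94, 50, 94, 50]
t=23: [14, 22, 14, 22]
t=24: [46, 29, 46, 29]
t=25: [60, 11, 60, 11]
t=26: [20, 39, 20, 39]
t=27: [92, 52, 92, 52]
t=28: [18, 18, 18, 18]
t=29: [38, 38, 38, 38]
t=30: [98, 98, 98, 98]
t=31: [36, 36, 36, 36]
t=32: [92, 92, 92, 92]
t=33: [18, 18, 18, 18]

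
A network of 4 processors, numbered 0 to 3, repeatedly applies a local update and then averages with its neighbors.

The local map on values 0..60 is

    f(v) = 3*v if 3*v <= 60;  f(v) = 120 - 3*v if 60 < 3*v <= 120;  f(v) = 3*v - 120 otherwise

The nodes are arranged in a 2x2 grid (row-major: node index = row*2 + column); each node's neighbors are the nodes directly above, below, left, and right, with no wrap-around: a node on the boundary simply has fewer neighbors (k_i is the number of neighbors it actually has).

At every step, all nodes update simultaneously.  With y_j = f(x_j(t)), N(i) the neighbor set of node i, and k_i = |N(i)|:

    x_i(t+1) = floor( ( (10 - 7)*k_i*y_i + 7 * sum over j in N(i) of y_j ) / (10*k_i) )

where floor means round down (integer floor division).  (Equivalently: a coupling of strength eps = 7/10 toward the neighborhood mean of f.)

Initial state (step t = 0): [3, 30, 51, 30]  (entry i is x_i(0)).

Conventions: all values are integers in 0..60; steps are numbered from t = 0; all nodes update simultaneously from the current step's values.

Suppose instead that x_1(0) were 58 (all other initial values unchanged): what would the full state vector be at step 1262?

Answer: [36, 36, 36, 36]
Key observation: The state at step 33, [12, 12, 12, 12], reappears at step 35: the system is in a cycle of period 2 from step 33 on.  Therefore the state at step 1262 equals the state at step 33 + ((1262 - 33) mod 2) = 34, which is [36, 36, 36, 36].

Derivation:
t=0: [3, 58, 51, 30]
t=1: [33, 29, 23, 39]
t=2: [35, 18, 23, 30]
t=3: [41, 31, 31, 45]
t=4: [19, 14, 14, 23]
t=5: [46, 50, 50, 44]
t=6: [26, 19, 19, 24]
t=7: [52, 48, 48, 54]
t=8: [27, 34, 34, 29]
t=9: [24, 30, 30, 22]
t=10: [35, 44, 44, 37]
t=11: [12, 12, 12, 11]
t=12: [36, 34, 34, 35]
t=13: [16, 14, 14, 17]
t=14: [43, 47, 47, 44]
t=15: [17, 13, 13, 18]
t=16: [42, 48, 48, 43]
t=17: [18, 12, 12, 19]
t=18: [41, 49, 49, 42]
t=19: [19, 11, 11, 20]
t=20: [40, 50, 50, 41]
t=21: [21, 10, 10, 21]
t=22: [38, 48, 48, 38]
t=23: [18, 11, 11, 18]
t=24: [39, 47, 47, 39]
t=25: [15, 8, 8, 15]
t=26: [30, 38, 38, 30]
t=27: [13, 22, 22, 13]
t=28: [49, 43, 43, 49]
t=29: [14, 21, 21, 14]
t=30: [52, 46, 46, 52]
t=31: [23, 30, 30, 23]
t=32: [36, 44, 44, 36]
t=33: [12, 12, 12, 12]
t=34: [36, 36, 36, 36]
t=35: [12, 12, 12, 12]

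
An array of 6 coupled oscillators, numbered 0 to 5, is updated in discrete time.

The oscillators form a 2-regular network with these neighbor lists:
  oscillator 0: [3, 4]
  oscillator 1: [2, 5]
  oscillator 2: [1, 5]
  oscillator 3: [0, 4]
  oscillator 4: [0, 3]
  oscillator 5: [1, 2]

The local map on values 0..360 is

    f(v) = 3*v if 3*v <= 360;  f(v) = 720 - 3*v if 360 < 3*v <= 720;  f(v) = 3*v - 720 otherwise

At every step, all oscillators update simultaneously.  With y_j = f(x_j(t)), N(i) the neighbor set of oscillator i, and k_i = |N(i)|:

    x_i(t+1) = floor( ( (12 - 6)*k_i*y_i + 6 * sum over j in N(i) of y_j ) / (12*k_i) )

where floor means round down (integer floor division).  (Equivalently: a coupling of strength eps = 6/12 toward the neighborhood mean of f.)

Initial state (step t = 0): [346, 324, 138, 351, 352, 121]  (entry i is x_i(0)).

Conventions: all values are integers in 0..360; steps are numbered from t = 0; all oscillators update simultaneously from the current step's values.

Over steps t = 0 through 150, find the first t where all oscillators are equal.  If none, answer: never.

Simulating step by step:
t=0: [346, 324, 138, 351, 352, 121]  (not all equal)
t=1: [326, 291, 305, 330, 330, 318]  (not all equal)
t=2: [264, 183, 194, 267, 267, 204]  (not all equal)
t=3: [76, 147, 138, 78, 78, 131]  (not all equal)
t=4: [231, 297, 304, 232, 232, 309]  (not all equal)
t=5: [25, 185, 190, 24, 24, 194]  (not all equal)
t=6: [73, 154, 150, 72, 72, 147]  (not all equal)
t=7: [217, 266, 269, 216, 216, 271]  (not all equal)
t=8: [70, 84, 86, 71, 71, 87]  (not all equal)
t=9: [211, 255, 257, 212, 212, 258]  (not all equal)
t=10: [85, 48, 50, 84, 84, 51]  (not all equal)
t=11: [253, 147, 149, 252, 252, 150]  (not all equal)
t=12: [37, 275, 273, 36, 36, 273]  (not all equal)
t=13: [109, 102, 100, 108, 108, 100]  (not all equal)
t=14: [325, 303, 301, 324, 324, 301]  (not all equal)
t=15: [253, 186, 184, 252, 252, 184]  (not all equal)
t=16: [37, 165, 166, 36, 36, 166]  (not all equal)
t=17: [109, 223, 222, 108, 108, 222]  (not all equal)
t=18: [325, 52, 53, 324, 324, 53]  (not all equal)
t=19: [253, 157, 158, 252, 252, 158]  (not all equal)
t=20: [37, 247, 246, 36, 36, 246]  (not all equal)
t=21: [109, 19, 18, 108, 108, 18]  (not all equal)
t=22: [325, 55, 54, 324, 324, 54]  (not all equal)
t=23: [253, 163, 162, 252, 252, 162]  (not all equal)
t=24: [37, 232, 233, 36, 36, 233]  (not all equal)
t=25: [109, 22, 21, 108, 108, 21]  (not all equal)
t=26: [325, 64, 63, 324, 324, 63]  (not all equal)
t=27: [253, 190, 189, 252, 252, 189]  (not all equal)
t=28: [37, 151, 152, 36, 36, 152]  (not all equal)
t=29: [109, 265, 264, 108, 108, 264]  (not all equal)
t=30: [325, 73, 72, 324, 324, 72]  (not all equal)
t=31: [253, 217, 216, 252, 252, 216]  (not all equal)
t=32: [37, 70, 71, 36, 36, 71]  (not all equal)
t=33: [109, 211, 212, 108, 108, 212]  (not all equal)
t=34: [325, 85, 84, 324, 324, 84]  (not all equal)
t=35: [253, 253, 252, 252, 252, 252]  (not all equal)
t=36: [37, 37, 36, 36, 36, 36]  (not all equal)
t=37: [109, 109, 108, 108, 108, 108]  (not all equal)
t=38: [325, 325, 324, 324, 324, 324]  (not all equal)
t=39: [253, 253, 252, 252, 252, 252]  (not all equal)

Answer: never
Key observation: The state at step 35 reappears at step 39 — the system is in a cycle of period 4 from step 35 on.  No step 0..39 is synchronized, and the cycle repeats forever, so no step up to 150 (or ever) has all oscillators equal.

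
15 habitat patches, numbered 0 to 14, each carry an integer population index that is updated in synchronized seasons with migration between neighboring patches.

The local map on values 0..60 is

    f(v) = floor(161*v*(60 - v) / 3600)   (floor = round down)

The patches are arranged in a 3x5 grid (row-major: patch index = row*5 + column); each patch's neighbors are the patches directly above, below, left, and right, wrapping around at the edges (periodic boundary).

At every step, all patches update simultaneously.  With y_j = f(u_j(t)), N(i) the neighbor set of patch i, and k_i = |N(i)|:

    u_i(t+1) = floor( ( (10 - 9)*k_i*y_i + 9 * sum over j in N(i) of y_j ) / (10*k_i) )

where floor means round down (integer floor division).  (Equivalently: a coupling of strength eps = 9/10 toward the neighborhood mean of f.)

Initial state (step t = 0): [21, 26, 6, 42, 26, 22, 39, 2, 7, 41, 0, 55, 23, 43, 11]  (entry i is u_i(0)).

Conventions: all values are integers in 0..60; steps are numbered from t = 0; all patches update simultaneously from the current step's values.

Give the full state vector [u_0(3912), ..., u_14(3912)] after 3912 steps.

Answer: [38, 38, 38, 38, 38, 38, 38, 38, 38, 38, 38, 38, 38, 38, 38]
Key observation: The state at step 4, [38, 38, 38, 38, 38, 38, 38, 38, 38, 38, 38, 38, 38, 38, 38], reappears at step 6: the system is in a cycle of period 2 from step 4 on.  Therefore the state at step 3912 equals the state at step 4 + ((3912 - 4) mod 2) = 4, which is [38, 38, 38, 38, 38, 38, 38, 38, 38, 38, 38, 38, 38, 38, 38].

Derivation:
t=0: [21, 26, 6, 42, 26, 22, 39, 2, 7, 41, 0, 55, 23, 43, 11]
t=1: [29, 25, 27, 26, 32, 27, 24, 23, 25, 29, 24, 26, 17, 28, 26]
t=2: [39, 39, 37, 39, 39, 39, 38, 37, 39, 39, 39, 36, 38, 37, 39]
t=3: [36, 37, 36, 36, 36, 36, 37, 37, 36, 36, 36, 36, 37, 36, 36]
t=4: [38, 38, 38, 38, 38, 38, 38, 38, 38, 38, 38, 38, 38, 38, 38]
t=5: [37, 37, 37, 37, 37, 37, 37, 37, 37, 37, 37, 37, 37, 37, 37]
t=6: [38, 38, 38, 38, 38, 38, 38, 38, 38, 38, 38, 38, 38, 38, 38]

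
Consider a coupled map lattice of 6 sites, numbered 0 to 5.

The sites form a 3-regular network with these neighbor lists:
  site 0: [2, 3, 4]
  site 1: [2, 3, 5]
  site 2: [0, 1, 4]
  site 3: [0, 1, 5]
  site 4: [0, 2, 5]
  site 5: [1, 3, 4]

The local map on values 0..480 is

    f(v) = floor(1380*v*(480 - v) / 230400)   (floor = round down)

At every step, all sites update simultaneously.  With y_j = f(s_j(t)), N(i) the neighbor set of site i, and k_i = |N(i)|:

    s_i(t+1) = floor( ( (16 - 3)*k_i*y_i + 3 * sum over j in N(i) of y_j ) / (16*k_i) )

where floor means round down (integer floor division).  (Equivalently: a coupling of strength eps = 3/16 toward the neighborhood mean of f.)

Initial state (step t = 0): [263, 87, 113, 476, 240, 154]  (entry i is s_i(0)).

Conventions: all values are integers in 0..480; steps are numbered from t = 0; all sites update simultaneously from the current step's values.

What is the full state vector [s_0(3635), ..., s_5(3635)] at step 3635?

Answer: [313, 313, 313, 313, 313, 313]
Key observation: The state at step 12, [313, 313, 313, 313, 313, 313], reappears at step 13: the system is in a cycle of period 1 from step 12 on.  Therefore the state at step 3635 equals the state at step 12 + ((3635 - 12) mod 1) = 12, which is [313, 313, 313, 313, 313, 313].

Derivation:
t=0: [263, 87, 113, 476, 240, 154]
t=1: [314, 200, 257, 61, 335, 278]
t=2: [302, 324, 337, 185, 297, 321]
t=3: [319, 302, 293, 322, 321, 307]
t=4: [308, 320, 324, 306, 307, 316]
t=5: [316, 306, 304, 316, 316, 310]
t=6: [310, 317, 318, 310, 310, 314]
t=7: [314, 309, 308, 314, 314, 312]
t=8: [312, 315, 316, 312, 312, 313]
t=9: [312, 311, 310, 312, 312, 312]
t=10: [313, 313, 314, 313, 313, 313]
t=11: [312, 312, 312, 313, 312, 313]
t=12: [313, 313, 313, 313, 313, 313]
t=13: [313, 313, 313, 313, 313, 313]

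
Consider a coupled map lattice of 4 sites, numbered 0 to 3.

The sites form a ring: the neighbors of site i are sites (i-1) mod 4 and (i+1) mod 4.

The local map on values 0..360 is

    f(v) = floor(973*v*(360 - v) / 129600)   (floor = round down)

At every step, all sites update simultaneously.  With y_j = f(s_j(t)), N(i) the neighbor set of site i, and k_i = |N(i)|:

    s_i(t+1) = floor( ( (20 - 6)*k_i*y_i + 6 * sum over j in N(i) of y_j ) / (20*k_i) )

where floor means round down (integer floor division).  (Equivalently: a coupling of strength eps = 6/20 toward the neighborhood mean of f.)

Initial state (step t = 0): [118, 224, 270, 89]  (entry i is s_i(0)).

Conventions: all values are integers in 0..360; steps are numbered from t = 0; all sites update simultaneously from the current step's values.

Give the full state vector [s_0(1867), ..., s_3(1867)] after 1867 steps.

Answer: [225, 225, 225, 225]
Key observation: The state at step 8, [228, 228, 228, 228], reappears at step 10: the system is in a cycle of period 2 from step 8 on.  Therefore the state at step 1867 equals the state at step 8 + ((1867 - 8) mod 2) = 9, which is [225, 225, 225, 225].

Derivation:
t=0: [118, 224, 270, 89]
t=1: [211, 219, 188, 186]
t=2: [236, 233, 240, 241]
t=3: [218, 220, 216, 215]
t=4: [232, 231, 232, 233]
t=5: [222, 222, 222, 222]
t=6: [230, 230, 230, 230]
t=7: [224, 224, 224, 224]
t=8: [228, 228, 228, 228]
t=9: [225, 225, 225, 225]
t=10: [228, 228, 228, 228]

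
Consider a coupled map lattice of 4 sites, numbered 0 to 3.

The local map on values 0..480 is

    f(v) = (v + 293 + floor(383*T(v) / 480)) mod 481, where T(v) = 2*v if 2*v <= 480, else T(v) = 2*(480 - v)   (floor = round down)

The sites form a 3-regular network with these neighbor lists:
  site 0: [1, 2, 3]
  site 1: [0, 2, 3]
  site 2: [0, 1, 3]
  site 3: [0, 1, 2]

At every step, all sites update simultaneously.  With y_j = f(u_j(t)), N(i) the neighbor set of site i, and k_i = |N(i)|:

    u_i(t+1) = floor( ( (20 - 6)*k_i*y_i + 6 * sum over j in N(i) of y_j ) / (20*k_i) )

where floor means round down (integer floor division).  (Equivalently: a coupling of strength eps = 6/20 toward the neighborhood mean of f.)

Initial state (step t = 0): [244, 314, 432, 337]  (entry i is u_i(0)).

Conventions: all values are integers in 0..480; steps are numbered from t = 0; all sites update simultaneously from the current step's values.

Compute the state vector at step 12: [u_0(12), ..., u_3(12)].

Simulating step by step:
t=0: [244, 314, 432, 337]
t=1: [411, 385, 343, 378]
t=2: [340, 349, 364, 351]
t=3: [372, 369, 364, 368]
t=4: [356, 358, 359, 358]
t=5: [364, 364, 364, 364]
t=6: [361, 361, 361, 361]
t=7: [362, 362, 362, 362]
t=8: [362, 362, 362, 362]
t=9: [362, 362, 362, 362]
t=10: [362, 362, 362, 362]
t=11: [362, 362, 362, 362]
t=12: [362, 362, 362, 362]

Answer: [362, 362, 362, 362]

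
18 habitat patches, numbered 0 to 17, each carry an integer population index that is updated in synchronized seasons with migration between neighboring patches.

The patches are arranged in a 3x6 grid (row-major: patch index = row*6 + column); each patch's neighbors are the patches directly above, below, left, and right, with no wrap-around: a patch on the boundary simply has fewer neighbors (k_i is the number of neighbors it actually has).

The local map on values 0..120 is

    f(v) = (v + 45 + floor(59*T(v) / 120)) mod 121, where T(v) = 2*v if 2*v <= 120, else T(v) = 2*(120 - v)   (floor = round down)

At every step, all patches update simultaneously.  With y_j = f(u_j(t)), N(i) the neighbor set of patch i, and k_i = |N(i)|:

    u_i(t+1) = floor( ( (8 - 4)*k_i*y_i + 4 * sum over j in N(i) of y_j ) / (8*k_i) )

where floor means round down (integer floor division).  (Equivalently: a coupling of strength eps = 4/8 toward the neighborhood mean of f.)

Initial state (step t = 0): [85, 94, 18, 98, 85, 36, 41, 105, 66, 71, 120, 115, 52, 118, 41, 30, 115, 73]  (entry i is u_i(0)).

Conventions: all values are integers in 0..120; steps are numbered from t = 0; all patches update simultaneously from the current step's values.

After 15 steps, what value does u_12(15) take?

Answer: u_12(15) = 9

Derivation:
t=0: [85, 94, 18, 98, 85, 36, 41, 105, 66, 71, 120, 115, 52, 118, 41, 30, 115, 73]
t=1: [33, 49, 61, 49, 55, 79, 21, 38, 42, 50, 43, 55, 25, 34, 34, 67, 53, 43]
t=2: [81, 56, 29, 27, 28, 38, 97, 88, 40, 21, 19, 26, 96, 110, 83, 48, 24, 20]
t=3: [41, 48, 73, 97, 100, 109, 43, 37, 35, 68, 87, 95, 43, 43, 32, 46, 76, 89]
t=4: [9, 37, 50, 43, 43, 43, 26, 77, 96, 48, 43, 43, 9, 43, 77, 39, 38, 43]
t=5: [84, 80, 39, 13, 9, 9, 75, 54, 37, 17, 24, 9, 57, 29, 30, 30, 63, 36]
t=6: [43, 34, 39, 58, 68, 62, 40, 53, 85, 87, 76, 76, 54, 79, 106, 89, 73, 84]
t=7: [33, 62, 32, 34, 42, 43, 13, 39, 36, 42, 43, 43, 27, 38, 43, 43, 43, 43]
t=8: [83, 58, 99, 76, 25, 8, 69, 44, 73, 34, 8, 9, 96, 78, 45, 8, 9, 9]
t=9: [42, 35, 42, 63, 74, 69, 37, 26, 43, 81, 71, 61, 43, 32, 30, 61, 61, 62]
t=10: [61, 75, 31, 37, 43, 43, 77, 91, 35, 38, 43, 43, 61, 88, 78, 53, 43, 43]
t=11: [43, 53, 98, 98, 27, 9, 43, 51, 96, 93, 22, 9, 43, 43, 52, 43, 12, 9]
t=12: [14, 27, 40, 52, 81, 71, 11, 23, 38, 44, 77, 66, 9, 14, 23, 27, 60, 63]
t=13: [77, 76, 42, 23, 40, 43, 70, 89, 84, 41, 39, 43, 65, 76, 93, 73, 52, 43]
t=14: [43, 37, 32, 47, 18, 7, 43, 43, 33, 24, 6, 7, 43, 43, 43, 34, 22, 13]
t=15: [36, 80, 94, 55, 61, 63, 9, 35, 82, 82, 67, 59, 9, 9, 43, 87, 83, 71]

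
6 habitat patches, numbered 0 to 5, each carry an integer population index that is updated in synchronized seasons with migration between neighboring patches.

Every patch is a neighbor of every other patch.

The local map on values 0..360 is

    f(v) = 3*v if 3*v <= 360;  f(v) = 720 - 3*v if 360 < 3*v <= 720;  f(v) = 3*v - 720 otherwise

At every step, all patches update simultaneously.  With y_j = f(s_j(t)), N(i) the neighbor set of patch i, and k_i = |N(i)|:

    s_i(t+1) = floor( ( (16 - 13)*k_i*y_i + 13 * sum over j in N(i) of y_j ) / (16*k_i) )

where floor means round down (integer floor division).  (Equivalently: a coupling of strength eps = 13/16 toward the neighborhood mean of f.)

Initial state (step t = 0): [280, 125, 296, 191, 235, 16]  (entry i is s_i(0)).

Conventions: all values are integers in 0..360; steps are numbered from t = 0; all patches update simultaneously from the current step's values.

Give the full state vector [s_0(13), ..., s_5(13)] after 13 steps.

Simulating step by step:
t=0: [280, 125, 296, 191, 235, 16]
t=1: [139, 145, 141, 140, 137, 138]
t=2: [300, 299, 299, 300, 300, 300]
t=3: [179, 178, 178, 179, 179, 179]
t=4: [183, 184, 184, 183, 183, 183]
t=5: [170, 169, 169, 170, 170, 170]
t=6: [210, 211, 211, 210, 210, 210]
t=7: [89, 88, 88, 89, 89, 89]
t=8: [266, 265, 265, 266, 266, 266]
t=9: [77, 76, 76, 77, 77, 77]
t=10: [230, 229, 229, 230, 230, 230]
t=11: [30, 31, 31, 30, 30, 30]
t=12: [90, 91, 91, 90, 90, 90]
t=13: [270, 271, 271, 270, 270, 270]

Answer: [270, 271, 271, 270, 270, 270]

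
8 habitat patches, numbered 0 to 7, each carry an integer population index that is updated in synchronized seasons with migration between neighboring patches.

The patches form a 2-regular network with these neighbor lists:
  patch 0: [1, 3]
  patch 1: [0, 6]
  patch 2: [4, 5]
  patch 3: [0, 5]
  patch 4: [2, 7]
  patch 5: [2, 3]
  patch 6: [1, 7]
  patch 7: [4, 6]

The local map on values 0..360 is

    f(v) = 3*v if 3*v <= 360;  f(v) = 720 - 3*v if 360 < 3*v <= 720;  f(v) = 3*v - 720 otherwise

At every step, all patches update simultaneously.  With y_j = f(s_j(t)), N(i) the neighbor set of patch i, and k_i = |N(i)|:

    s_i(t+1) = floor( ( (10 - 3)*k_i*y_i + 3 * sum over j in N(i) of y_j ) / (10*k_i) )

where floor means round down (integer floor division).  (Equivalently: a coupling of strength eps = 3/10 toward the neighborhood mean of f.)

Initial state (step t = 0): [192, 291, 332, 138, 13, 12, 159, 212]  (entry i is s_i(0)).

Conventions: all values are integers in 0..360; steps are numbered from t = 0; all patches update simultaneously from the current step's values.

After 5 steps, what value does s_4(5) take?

Simulating step by step:
t=0: [192, 291, 332, 138, 13, 12, 159, 212]
t=1: [169, 165, 204, 241, 81, 112, 205, 101]
t=2: [183, 205, 162, 84, 231, 251, 152, 264]
t=3: [173, 138, 172, 207, 64, 96, 211, 94]
t=4: [201, 257, 214, 142, 207, 247, 149, 239]
t=5: [133, 94, 72, 226, 81, 70, 199, 57]

Answer: s_4(5) = 81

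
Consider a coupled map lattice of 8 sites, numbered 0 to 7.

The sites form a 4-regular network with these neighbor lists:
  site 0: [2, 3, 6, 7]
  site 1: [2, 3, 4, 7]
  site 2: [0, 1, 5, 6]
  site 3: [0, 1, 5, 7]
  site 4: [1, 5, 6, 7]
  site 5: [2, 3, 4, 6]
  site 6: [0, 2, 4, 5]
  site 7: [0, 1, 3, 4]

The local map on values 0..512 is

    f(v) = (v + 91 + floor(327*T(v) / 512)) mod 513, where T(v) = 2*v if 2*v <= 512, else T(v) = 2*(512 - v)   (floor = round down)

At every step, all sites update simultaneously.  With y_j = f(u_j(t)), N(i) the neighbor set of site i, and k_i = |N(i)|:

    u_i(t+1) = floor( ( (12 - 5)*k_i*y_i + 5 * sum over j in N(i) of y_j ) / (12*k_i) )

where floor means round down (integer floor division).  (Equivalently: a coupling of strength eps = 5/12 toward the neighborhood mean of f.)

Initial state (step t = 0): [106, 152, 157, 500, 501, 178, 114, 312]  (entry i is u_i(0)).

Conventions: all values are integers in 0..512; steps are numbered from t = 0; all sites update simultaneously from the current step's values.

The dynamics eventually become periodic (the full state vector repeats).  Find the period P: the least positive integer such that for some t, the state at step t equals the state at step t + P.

Simulating step by step:
t=0: [106, 152, 157, 500, 501, 178, 114, 312]
t=1: [301, 336, 429, 201, 203, 391, 346, 184]
t=2: [169, 153, 122, 116, 117, 105, 123, 335]
t=3: [405, 383, 382, 351, 341, 343, 375, 250]
t=4: [125, 129, 126, 133, 135, 133, 128, 139]
t=5: [381, 388, 379, 391, 395, 390, 383, 398]
t=6: [125, 123, 125, 123, 122, 123, 124, 122]
t=7: [373, 370, 373, 371, 369, 371, 372, 369]
t=8: [128, 128, 128, 128, 128, 128, 128, 128]
t=9: [382, 382, 382, 382, 382, 382, 382, 382]
t=10: [126, 126, 126, 126, 126, 126, 126, 126]
t=11: [377, 377, 377, 377, 377, 377, 377, 377]
t=12: [127, 127, 127, 127, 127, 127, 127, 127]
t=13: [380, 380, 380, 380, 380, 380, 380, 380]
t=14: [126, 126, 126, 126, 126, 126, 126, 126]

Answer: 4
Key observation: The state at step 10, [126, 126, 126, 126, 126, 126, 126, 126], reappears at step 14 — and no state repeats earlier — so the cycle the system enters has period 4.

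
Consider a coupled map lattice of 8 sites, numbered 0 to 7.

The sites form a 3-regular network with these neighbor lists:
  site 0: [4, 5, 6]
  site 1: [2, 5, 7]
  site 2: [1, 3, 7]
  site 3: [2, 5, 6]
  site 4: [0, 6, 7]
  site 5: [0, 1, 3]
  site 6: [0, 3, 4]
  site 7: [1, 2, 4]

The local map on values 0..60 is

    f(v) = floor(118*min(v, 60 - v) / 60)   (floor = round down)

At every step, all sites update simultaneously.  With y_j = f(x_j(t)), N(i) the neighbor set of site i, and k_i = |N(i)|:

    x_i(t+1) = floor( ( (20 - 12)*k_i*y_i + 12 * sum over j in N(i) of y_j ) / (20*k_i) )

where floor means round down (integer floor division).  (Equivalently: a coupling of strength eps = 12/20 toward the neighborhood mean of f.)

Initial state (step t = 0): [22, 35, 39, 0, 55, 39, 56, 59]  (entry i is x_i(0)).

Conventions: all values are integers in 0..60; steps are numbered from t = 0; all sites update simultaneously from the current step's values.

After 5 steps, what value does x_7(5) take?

Simulating step by step:
t=0: [22, 35, 39, 0, 55, 39, 56, 59]
t=1: [28, 36, 26, 17, 13, 34, 13, 20]
t=2: [42, 47, 44, 38, 33, 47, 32, 40]
t=3: [40, 29, 33, 39, 47, 30, 48, 37]
t=4: [37, 54, 49, 43, 31, 51, 30, 45]
t=5: [44, 17, 23, 32, 49, 24, 50, 29]

Answer: x_7(5) = 29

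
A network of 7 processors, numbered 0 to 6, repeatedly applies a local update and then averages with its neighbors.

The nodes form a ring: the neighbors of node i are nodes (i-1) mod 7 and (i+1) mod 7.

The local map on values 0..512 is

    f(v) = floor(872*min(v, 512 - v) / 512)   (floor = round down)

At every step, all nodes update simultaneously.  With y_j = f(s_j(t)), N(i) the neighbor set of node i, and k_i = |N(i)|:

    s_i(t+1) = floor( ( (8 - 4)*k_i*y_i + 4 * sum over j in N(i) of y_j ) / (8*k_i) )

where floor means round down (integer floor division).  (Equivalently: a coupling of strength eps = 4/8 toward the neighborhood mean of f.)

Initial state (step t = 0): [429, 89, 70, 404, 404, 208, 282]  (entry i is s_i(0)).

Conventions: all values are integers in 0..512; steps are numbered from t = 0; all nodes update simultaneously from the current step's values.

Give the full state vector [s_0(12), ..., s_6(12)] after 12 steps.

Answer: [282, 323, 334, 301, 266, 253, 256]

Derivation:
t=0: [429, 89, 70, 404, 404, 208, 282]
t=1: [206, 140, 143, 167, 225, 320, 319]
t=2: [316, 267, 252, 298, 344, 341, 333]
t=3: [346, 399, 409, 360, 306, 293, 308]
t=4: [275, 210, 200, 260, 332, 360, 337]
t=5: [365, 364, 366, 376, 324, 280, 314]
t=6: [272, 250, 244, 257, 316, 361, 329]
t=7: [388, 418, 422, 404, 339, 289, 321]
t=8: [226, 171, 162, 203, 287, 344, 310]
t=9: [350, 310, 296, 337, 349, 324, 339]
t=10: [297, 332, 344, 310, 293, 302, 295]
t=11: [351, 316, 305, 336, 361, 363, 365]
t=12: [282, 323, 334, 301, 266, 253, 256]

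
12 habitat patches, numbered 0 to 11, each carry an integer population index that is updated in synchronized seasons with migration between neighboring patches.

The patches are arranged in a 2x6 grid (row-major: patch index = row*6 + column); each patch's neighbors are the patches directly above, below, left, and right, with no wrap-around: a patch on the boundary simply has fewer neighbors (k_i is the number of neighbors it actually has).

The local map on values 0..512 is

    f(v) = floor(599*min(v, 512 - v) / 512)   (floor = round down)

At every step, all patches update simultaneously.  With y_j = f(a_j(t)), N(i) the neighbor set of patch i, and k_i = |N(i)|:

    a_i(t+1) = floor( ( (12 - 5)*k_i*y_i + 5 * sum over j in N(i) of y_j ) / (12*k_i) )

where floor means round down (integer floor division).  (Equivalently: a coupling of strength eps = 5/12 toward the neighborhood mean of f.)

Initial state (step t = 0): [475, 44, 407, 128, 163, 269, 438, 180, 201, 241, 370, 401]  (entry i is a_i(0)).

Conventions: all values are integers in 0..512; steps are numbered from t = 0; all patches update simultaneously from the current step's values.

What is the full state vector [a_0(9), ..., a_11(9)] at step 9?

Answer: [283, 282, 275, 265, 256, 252, 282, 279, 272, 264, 255, 252]

Derivation:
t=0: [475, 44, 407, 128, 163, 269, 438, 180, 201, 241, 370, 401]
t=1: [53, 81, 131, 169, 194, 232, 102, 174, 222, 240, 180, 169]
t=2: [80, 112, 165, 206, 226, 246, 124, 183, 239, 255, 220, 215]
t=3: [111, 145, 203, 245, 263, 274, 148, 201, 260, 281, 262, 259]
t=4: [146, 182, 242, 277, 288, 284, 176, 225, 274, 278, 289, 290]
t=5: [186, 223, 271, 273, 263, 263, 209, 249, 275, 272, 261, 260]
t=6: [231, 261, 277, 281, 289, 291, 248, 278, 279, 281, 291, 293]
t=7: [278, 284, 275, 269, 260, 258, 282, 278, 272, 268, 259, 256]
t=8: [270, 269, 276, 284, 293, 296, 270, 272, 279, 285, 294, 297]
t=9: [283, 282, 275, 265, 256, 252, 282, 279, 272, 264, 255, 252]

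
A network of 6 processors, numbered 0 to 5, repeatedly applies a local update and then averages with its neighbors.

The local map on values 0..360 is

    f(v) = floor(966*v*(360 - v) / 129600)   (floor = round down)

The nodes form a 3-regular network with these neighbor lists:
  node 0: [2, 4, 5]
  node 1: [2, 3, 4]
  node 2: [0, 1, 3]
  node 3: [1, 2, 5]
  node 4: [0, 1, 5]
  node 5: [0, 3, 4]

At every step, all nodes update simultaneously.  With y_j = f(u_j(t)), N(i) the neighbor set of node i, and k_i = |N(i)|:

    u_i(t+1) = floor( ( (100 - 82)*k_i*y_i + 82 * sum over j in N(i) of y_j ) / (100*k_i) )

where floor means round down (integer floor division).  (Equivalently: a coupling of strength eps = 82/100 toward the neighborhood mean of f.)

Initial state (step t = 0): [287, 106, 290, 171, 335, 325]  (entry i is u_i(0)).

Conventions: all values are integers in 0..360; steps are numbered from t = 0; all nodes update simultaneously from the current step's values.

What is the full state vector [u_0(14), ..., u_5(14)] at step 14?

Simulating step by step:
t=0: [287, 106, 290, 171, 335, 325]
t=1: [109, 159, 190, 162, 131, 140]
t=2: [225, 234, 229, 236, 223, 222]
t=3: [226, 222, 221, 222, 224, 224]
t=4: [226, 227, 227, 227, 226, 226]
t=5: [225, 225, 225, 225, 225, 225]
t=6: [226, 226, 226, 226, 226, 226]
t=7: [225, 225, 225, 225, 225, 225]
t=8: [226, 226, 226, 226, 226, 226]
t=9: [225, 225, 225, 225, 225, 225]
t=10: [226, 226, 226, 226, 226, 226]
t=11: [225, 225, 225, 225, 225, 225]
t=12: [226, 226, 226, 226, 226, 226]
t=13: [225, 225, 225, 225, 225, 225]
t=14: [226, 226, 226, 226, 226, 226]

Answer: [226, 226, 226, 226, 226, 226]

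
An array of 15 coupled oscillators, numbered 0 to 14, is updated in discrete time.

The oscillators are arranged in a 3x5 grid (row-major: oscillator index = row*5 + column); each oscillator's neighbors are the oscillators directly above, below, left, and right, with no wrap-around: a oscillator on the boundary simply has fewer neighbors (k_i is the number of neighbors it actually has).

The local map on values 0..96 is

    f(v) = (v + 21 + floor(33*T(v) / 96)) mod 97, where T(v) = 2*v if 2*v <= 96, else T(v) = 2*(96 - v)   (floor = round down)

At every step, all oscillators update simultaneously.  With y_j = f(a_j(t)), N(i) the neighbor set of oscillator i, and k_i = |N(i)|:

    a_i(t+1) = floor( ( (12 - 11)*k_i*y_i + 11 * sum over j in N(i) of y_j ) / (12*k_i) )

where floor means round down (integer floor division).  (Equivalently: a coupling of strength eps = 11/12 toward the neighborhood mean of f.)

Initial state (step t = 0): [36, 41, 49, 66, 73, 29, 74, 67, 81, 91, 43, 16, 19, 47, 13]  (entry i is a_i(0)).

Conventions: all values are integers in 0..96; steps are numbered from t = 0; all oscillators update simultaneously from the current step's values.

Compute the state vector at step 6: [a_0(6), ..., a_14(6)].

Answer: [5, 35, 41, 64, 9, 10, 45, 47, 46, 52, 40, 16, 77, 43, 40]

Derivation:
t=0: [36, 41, 49, 66, 73, 29, 74, 67, 81, 91, 43, 16, 19, 47, 13]
t=1: [79, 37, 34, 10, 13, 62, 50, 20, 10, 22, 61, 52, 23, 33, 13]
t=2: [43, 36, 59, 51, 47, 9, 35, 45, 54, 41, 7, 22, 46, 48, 64]
t=3: [61, 62, 56, 5, 43, 65, 68, 29, 45, 13, 45, 39, 48, 5, 44]
t=4: [9, 9, 33, 62, 40, 36, 40, 33, 46, 90, 52, 41, 56, 62, 40]
t=5: [56, 64, 43, 51, 19, 46, 72, 45, 25, 55, 78, 38, 54, 30, 19]
t=6: [5, 35, 41, 64, 9, 10, 45, 47, 46, 52, 40, 16, 77, 43, 40]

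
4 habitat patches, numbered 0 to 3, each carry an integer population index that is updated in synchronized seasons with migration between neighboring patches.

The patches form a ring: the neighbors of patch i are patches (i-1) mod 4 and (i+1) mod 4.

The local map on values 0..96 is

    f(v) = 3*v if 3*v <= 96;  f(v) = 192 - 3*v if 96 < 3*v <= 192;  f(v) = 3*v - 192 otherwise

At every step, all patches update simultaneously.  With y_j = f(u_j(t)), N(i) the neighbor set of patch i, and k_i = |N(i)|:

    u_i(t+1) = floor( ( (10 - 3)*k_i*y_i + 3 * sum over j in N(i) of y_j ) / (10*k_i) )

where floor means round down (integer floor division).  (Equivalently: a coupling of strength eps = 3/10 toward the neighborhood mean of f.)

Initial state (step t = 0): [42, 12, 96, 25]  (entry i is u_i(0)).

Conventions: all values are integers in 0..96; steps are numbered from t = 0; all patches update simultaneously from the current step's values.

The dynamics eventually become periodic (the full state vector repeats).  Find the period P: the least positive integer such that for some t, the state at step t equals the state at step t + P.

Simulating step by step:
t=0: [42, 12, 96, 25]
t=1: [62, 49, 83, 76]
t=2: [16, 40, 52, 34]
t=3: [57, 63, 49, 75]
t=4: [20, 12, 36, 33]
t=5: [61, 46, 78, 86]
t=6: [24, 45, 47, 53]
t=7: [63, 58, 49, 41]
t=8: [15, 19, 44, 55]
t=9: [44, 55, 54, 34]
t=10: [59, 32, 38, 76]
t=11: [30, 81, 74, 39]
t=12: [81, 53, 39, 70]
t=13: [43, 42, 60, 31]
t=14: [67, 57, 32, 76]
t=15: [14, 30, 75, 40]
t=16: [53, 74, 47, 61]
t=17: [28, 33, 41, 18]
t=18: [80, 88, 70, 60]
t=19: [46, 60, 25, 18]
t=20: [47, 27, 62, 57]
t=21: [51, 65, 19, 23]
t=22: [38, 16, 50, 62]
t=23: [62, 51, 37, 22]
t=24: [19, 40, 72, 59]
t=25: [52, 62, 29, 22]
t=26: [36, 22, 71, 64]
t=27: [68, 61, 24, 15]
t=28: [16, 18, 58, 44]
t=29: [50, 47, 29, 51]
t=30: [42, 55, 74, 46]
t=31: [58, 33, 33, 52]
t=32: [31, 81, 84, 41]
t=33: [83, 58, 60, 71]
t=34: [45, 22, 14, 25]
t=35: [61, 61, 50, 67]
t=36: [9, 13, 32, 13]
t=37: [30, 45, 78, 45]
t=38: [80, 59, 46, 59]
t=39: [38, 25, 42, 25]
t=40: [77, 74, 68, 74]
t=41: [36, 28, 17, 28]
t=42: [84, 79, 60, 79]
t=43: [55, 42, 21, 42]
t=44: [38, 59, 63, 59]
t=45: [59, 22, 6, 22]
t=46: [30, 51, 32, 51]
t=47: [74, 55, 78, 55]
t=48: [29, 29, 37, 29]
t=49: [87, 86, 82, 86]
t=50: [68, 64, 57, 64]
t=51: [8, 4, 14, 4]
t=52: [20, 18, 33, 18]
t=53: [58, 60, 81, 60]
t=54: [16, 18, 39, 18]
t=55: [49, 56, 68, 56]
t=56: [38, 25, 15, 25]
t=57: [77, 70, 54, 70]
t=58: [32, 22, 26, 22]
t=59: [87, 72, 74, 72]
t=60: [55, 31, 28, 31]
t=61: [46, 81, 86, 81]
t=62: [53, 53, 61, 53]
t=63: [33, 29, 16, 29]
t=64: [91, 82, 59, 82]
t=65: [72, 52, 26, 52]
t=66: [27, 40, 65, 40]
t=67: [78, 63, 23, 63]
t=68: [30, 18, 49, 18]
t=69: [79, 58, 47, 58]
t=70: [36, 27, 41, 27]
t=71: [83, 79, 72, 79]
t=72: [53, 43, 30, 43]
t=73: [42, 62, 81, 62]
t=74: [48, 21, 37, 21]
t=75: [52, 63, 75, 63]
t=76: [26, 12, 24, 12]
t=77: [65, 47, 61, 47]
t=78: [17, 37, 21, 37]
t=79: [60, 73, 68, 73]
t=80: [16, 22, 16, 22]
t=81: [53, 60, 53, 60]
t=82: [26, 18, 26, 18]
t=83: [70, 61, 70, 61]
t=84: [15, 11, 15, 11]
t=85: [41, 36, 41, 36]
t=86: [73, 79, 73, 79]
t=87: [32, 39, 32, 39]
t=88: [89, 81, 89, 81]
t=89: [67, 58, 67, 58]
t=90: [11, 15, 11, 15]
t=91: [36, 41, 36, 41]
t=92: [79, 73, 79, 73]
t=93: [39, 32, 39, 32]
t=94: [81, 89, 81, 89]
t=95: [58, 67, 58, 67]
t=96: [15, 11, 15, 11]

Answer: 12
Key observation: The state at step 84, [15, 11, 15, 11], reappears at step 96 — and no state repeats earlier — so the cycle the system enters has period 12.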